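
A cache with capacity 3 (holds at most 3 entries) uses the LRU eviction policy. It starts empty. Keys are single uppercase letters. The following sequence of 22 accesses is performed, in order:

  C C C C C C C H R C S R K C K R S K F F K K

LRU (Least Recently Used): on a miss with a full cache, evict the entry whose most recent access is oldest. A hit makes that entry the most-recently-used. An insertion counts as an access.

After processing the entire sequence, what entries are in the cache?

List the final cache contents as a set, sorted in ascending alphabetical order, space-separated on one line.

Answer: F K S

Derivation:
LRU simulation (capacity=3):
  1. access C: MISS. Cache (LRU->MRU): [C]
  2. access C: HIT. Cache (LRU->MRU): [C]
  3. access C: HIT. Cache (LRU->MRU): [C]
  4. access C: HIT. Cache (LRU->MRU): [C]
  5. access C: HIT. Cache (LRU->MRU): [C]
  6. access C: HIT. Cache (LRU->MRU): [C]
  7. access C: HIT. Cache (LRU->MRU): [C]
  8. access H: MISS. Cache (LRU->MRU): [C H]
  9. access R: MISS. Cache (LRU->MRU): [C H R]
  10. access C: HIT. Cache (LRU->MRU): [H R C]
  11. access S: MISS, evict H. Cache (LRU->MRU): [R C S]
  12. access R: HIT. Cache (LRU->MRU): [C S R]
  13. access K: MISS, evict C. Cache (LRU->MRU): [S R K]
  14. access C: MISS, evict S. Cache (LRU->MRU): [R K C]
  15. access K: HIT. Cache (LRU->MRU): [R C K]
  16. access R: HIT. Cache (LRU->MRU): [C K R]
  17. access S: MISS, evict C. Cache (LRU->MRU): [K R S]
  18. access K: HIT. Cache (LRU->MRU): [R S K]
  19. access F: MISS, evict R. Cache (LRU->MRU): [S K F]
  20. access F: HIT. Cache (LRU->MRU): [S K F]
  21. access K: HIT. Cache (LRU->MRU): [S F K]
  22. access K: HIT. Cache (LRU->MRU): [S F K]
Total: 14 hits, 8 misses, 5 evictions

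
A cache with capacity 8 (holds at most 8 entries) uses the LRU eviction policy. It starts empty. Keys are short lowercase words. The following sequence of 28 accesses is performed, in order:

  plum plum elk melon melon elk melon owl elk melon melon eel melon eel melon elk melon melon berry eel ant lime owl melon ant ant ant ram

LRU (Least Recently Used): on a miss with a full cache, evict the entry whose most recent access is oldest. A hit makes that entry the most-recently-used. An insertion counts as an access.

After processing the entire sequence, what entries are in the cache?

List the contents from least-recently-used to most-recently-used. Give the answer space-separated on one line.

Answer: elk berry eel lime owl melon ant ram

Derivation:
LRU simulation (capacity=8):
  1. access plum: MISS. Cache (LRU->MRU): [plum]
  2. access plum: HIT. Cache (LRU->MRU): [plum]
  3. access elk: MISS. Cache (LRU->MRU): [plum elk]
  4. access melon: MISS. Cache (LRU->MRU): [plum elk melon]
  5. access melon: HIT. Cache (LRU->MRU): [plum elk melon]
  6. access elk: HIT. Cache (LRU->MRU): [plum melon elk]
  7. access melon: HIT. Cache (LRU->MRU): [plum elk melon]
  8. access owl: MISS. Cache (LRU->MRU): [plum elk melon owl]
  9. access elk: HIT. Cache (LRU->MRU): [plum melon owl elk]
  10. access melon: HIT. Cache (LRU->MRU): [plum owl elk melon]
  11. access melon: HIT. Cache (LRU->MRU): [plum owl elk melon]
  12. access eel: MISS. Cache (LRU->MRU): [plum owl elk melon eel]
  13. access melon: HIT. Cache (LRU->MRU): [plum owl elk eel melon]
  14. access eel: HIT. Cache (LRU->MRU): [plum owl elk melon eel]
  15. access melon: HIT. Cache (LRU->MRU): [plum owl elk eel melon]
  16. access elk: HIT. Cache (LRU->MRU): [plum owl eel melon elk]
  17. access melon: HIT. Cache (LRU->MRU): [plum owl eel elk melon]
  18. access melon: HIT. Cache (LRU->MRU): [plum owl eel elk melon]
  19. access berry: MISS. Cache (LRU->MRU): [plum owl eel elk melon berry]
  20. access eel: HIT. Cache (LRU->MRU): [plum owl elk melon berry eel]
  21. access ant: MISS. Cache (LRU->MRU): [plum owl elk melon berry eel ant]
  22. access lime: MISS. Cache (LRU->MRU): [plum owl elk melon berry eel ant lime]
  23. access owl: HIT. Cache (LRU->MRU): [plum elk melon berry eel ant lime owl]
  24. access melon: HIT. Cache (LRU->MRU): [plum elk berry eel ant lime owl melon]
  25. access ant: HIT. Cache (LRU->MRU): [plum elk berry eel lime owl melon ant]
  26. access ant: HIT. Cache (LRU->MRU): [plum elk berry eel lime owl melon ant]
  27. access ant: HIT. Cache (LRU->MRU): [plum elk berry eel lime owl melon ant]
  28. access ram: MISS, evict plum. Cache (LRU->MRU): [elk berry eel lime owl melon ant ram]
Total: 19 hits, 9 misses, 1 evictions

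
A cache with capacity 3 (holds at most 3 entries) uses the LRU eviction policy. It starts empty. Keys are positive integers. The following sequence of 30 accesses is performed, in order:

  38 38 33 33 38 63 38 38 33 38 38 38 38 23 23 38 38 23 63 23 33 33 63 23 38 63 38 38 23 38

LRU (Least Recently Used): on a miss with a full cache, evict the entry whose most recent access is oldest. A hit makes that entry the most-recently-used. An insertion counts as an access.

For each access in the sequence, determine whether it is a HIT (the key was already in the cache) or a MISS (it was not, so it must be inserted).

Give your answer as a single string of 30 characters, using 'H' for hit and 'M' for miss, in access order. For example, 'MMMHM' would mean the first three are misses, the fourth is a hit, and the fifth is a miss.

LRU simulation (capacity=3):
  1. access 38: MISS. Cache (LRU->MRU): [38]
  2. access 38: HIT. Cache (LRU->MRU): [38]
  3. access 33: MISS. Cache (LRU->MRU): [38 33]
  4. access 33: HIT. Cache (LRU->MRU): [38 33]
  5. access 38: HIT. Cache (LRU->MRU): [33 38]
  6. access 63: MISS. Cache (LRU->MRU): [33 38 63]
  7. access 38: HIT. Cache (LRU->MRU): [33 63 38]
  8. access 38: HIT. Cache (LRU->MRU): [33 63 38]
  9. access 33: HIT. Cache (LRU->MRU): [63 38 33]
  10. access 38: HIT. Cache (LRU->MRU): [63 33 38]
  11. access 38: HIT. Cache (LRU->MRU): [63 33 38]
  12. access 38: HIT. Cache (LRU->MRU): [63 33 38]
  13. access 38: HIT. Cache (LRU->MRU): [63 33 38]
  14. access 23: MISS, evict 63. Cache (LRU->MRU): [33 38 23]
  15. access 23: HIT. Cache (LRU->MRU): [33 38 23]
  16. access 38: HIT. Cache (LRU->MRU): [33 23 38]
  17. access 38: HIT. Cache (LRU->MRU): [33 23 38]
  18. access 23: HIT. Cache (LRU->MRU): [33 38 23]
  19. access 63: MISS, evict 33. Cache (LRU->MRU): [38 23 63]
  20. access 23: HIT. Cache (LRU->MRU): [38 63 23]
  21. access 33: MISS, evict 38. Cache (LRU->MRU): [63 23 33]
  22. access 33: HIT. Cache (LRU->MRU): [63 23 33]
  23. access 63: HIT. Cache (LRU->MRU): [23 33 63]
  24. access 23: HIT. Cache (LRU->MRU): [33 63 23]
  25. access 38: MISS, evict 33. Cache (LRU->MRU): [63 23 38]
  26. access 63: HIT. Cache (LRU->MRU): [23 38 63]
  27. access 38: HIT. Cache (LRU->MRU): [23 63 38]
  28. access 38: HIT. Cache (LRU->MRU): [23 63 38]
  29. access 23: HIT. Cache (LRU->MRU): [63 38 23]
  30. access 38: HIT. Cache (LRU->MRU): [63 23 38]
Total: 23 hits, 7 misses, 4 evictions

Answer: MHMHHMHHHHHHHMHHHHMHMHHHMHHHHH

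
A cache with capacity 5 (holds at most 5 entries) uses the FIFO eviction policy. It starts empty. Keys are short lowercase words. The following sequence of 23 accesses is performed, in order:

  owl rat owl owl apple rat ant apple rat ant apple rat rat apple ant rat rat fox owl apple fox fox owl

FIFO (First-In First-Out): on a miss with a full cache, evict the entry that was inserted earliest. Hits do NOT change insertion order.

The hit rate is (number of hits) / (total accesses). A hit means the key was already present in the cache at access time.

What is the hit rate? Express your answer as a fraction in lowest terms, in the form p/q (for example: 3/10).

Answer: 18/23

Derivation:
FIFO simulation (capacity=5):
  1. access owl: MISS. Cache (old->new): [owl]
  2. access rat: MISS. Cache (old->new): [owl rat]
  3. access owl: HIT. Cache (old->new): [owl rat]
  4. access owl: HIT. Cache (old->new): [owl rat]
  5. access apple: MISS. Cache (old->new): [owl rat apple]
  6. access rat: HIT. Cache (old->new): [owl rat apple]
  7. access ant: MISS. Cache (old->new): [owl rat apple ant]
  8. access apple: HIT. Cache (old->new): [owl rat apple ant]
  9. access rat: HIT. Cache (old->new): [owl rat apple ant]
  10. access ant: HIT. Cache (old->new): [owl rat apple ant]
  11. access apple: HIT. Cache (old->new): [owl rat apple ant]
  12. access rat: HIT. Cache (old->new): [owl rat apple ant]
  13. access rat: HIT. Cache (old->new): [owl rat apple ant]
  14. access apple: HIT. Cache (old->new): [owl rat apple ant]
  15. access ant: HIT. Cache (old->new): [owl rat apple ant]
  16. access rat: HIT. Cache (old->new): [owl rat apple ant]
  17. access rat: HIT. Cache (old->new): [owl rat apple ant]
  18. access fox: MISS. Cache (old->new): [owl rat apple ant fox]
  19. access owl: HIT. Cache (old->new): [owl rat apple ant fox]
  20. access apple: HIT. Cache (old->new): [owl rat apple ant fox]
  21. access fox: HIT. Cache (old->new): [owl rat apple ant fox]
  22. access fox: HIT. Cache (old->new): [owl rat apple ant fox]
  23. access owl: HIT. Cache (old->new): [owl rat apple ant fox]
Total: 18 hits, 5 misses, 0 evictions

Hit rate = 18/23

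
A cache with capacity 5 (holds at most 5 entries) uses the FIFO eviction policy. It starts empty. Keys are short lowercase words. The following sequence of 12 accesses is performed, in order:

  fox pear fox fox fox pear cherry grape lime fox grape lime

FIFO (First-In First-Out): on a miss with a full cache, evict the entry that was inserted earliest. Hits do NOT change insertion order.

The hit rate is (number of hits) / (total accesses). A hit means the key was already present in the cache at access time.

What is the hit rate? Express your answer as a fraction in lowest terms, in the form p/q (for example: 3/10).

Answer: 7/12

Derivation:
FIFO simulation (capacity=5):
  1. access fox: MISS. Cache (old->new): [fox]
  2. access pear: MISS. Cache (old->new): [fox pear]
  3. access fox: HIT. Cache (old->new): [fox pear]
  4. access fox: HIT. Cache (old->new): [fox pear]
  5. access fox: HIT. Cache (old->new): [fox pear]
  6. access pear: HIT. Cache (old->new): [fox pear]
  7. access cherry: MISS. Cache (old->new): [fox pear cherry]
  8. access grape: MISS. Cache (old->new): [fox pear cherry grape]
  9. access lime: MISS. Cache (old->new): [fox pear cherry grape lime]
  10. access fox: HIT. Cache (old->new): [fox pear cherry grape lime]
  11. access grape: HIT. Cache (old->new): [fox pear cherry grape lime]
  12. access lime: HIT. Cache (old->new): [fox pear cherry grape lime]
Total: 7 hits, 5 misses, 0 evictions

Hit rate = 7/12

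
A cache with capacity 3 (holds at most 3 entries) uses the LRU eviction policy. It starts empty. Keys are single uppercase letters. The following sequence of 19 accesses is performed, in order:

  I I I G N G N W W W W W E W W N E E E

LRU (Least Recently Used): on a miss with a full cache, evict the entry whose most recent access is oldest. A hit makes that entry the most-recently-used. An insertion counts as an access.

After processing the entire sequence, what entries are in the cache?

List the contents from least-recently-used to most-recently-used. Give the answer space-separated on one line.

Answer: W N E

Derivation:
LRU simulation (capacity=3):
  1. access I: MISS. Cache (LRU->MRU): [I]
  2. access I: HIT. Cache (LRU->MRU): [I]
  3. access I: HIT. Cache (LRU->MRU): [I]
  4. access G: MISS. Cache (LRU->MRU): [I G]
  5. access N: MISS. Cache (LRU->MRU): [I G N]
  6. access G: HIT. Cache (LRU->MRU): [I N G]
  7. access N: HIT. Cache (LRU->MRU): [I G N]
  8. access W: MISS, evict I. Cache (LRU->MRU): [G N W]
  9. access W: HIT. Cache (LRU->MRU): [G N W]
  10. access W: HIT. Cache (LRU->MRU): [G N W]
  11. access W: HIT. Cache (LRU->MRU): [G N W]
  12. access W: HIT. Cache (LRU->MRU): [G N W]
  13. access E: MISS, evict G. Cache (LRU->MRU): [N W E]
  14. access W: HIT. Cache (LRU->MRU): [N E W]
  15. access W: HIT. Cache (LRU->MRU): [N E W]
  16. access N: HIT. Cache (LRU->MRU): [E W N]
  17. access E: HIT. Cache (LRU->MRU): [W N E]
  18. access E: HIT. Cache (LRU->MRU): [W N E]
  19. access E: HIT. Cache (LRU->MRU): [W N E]
Total: 14 hits, 5 misses, 2 evictions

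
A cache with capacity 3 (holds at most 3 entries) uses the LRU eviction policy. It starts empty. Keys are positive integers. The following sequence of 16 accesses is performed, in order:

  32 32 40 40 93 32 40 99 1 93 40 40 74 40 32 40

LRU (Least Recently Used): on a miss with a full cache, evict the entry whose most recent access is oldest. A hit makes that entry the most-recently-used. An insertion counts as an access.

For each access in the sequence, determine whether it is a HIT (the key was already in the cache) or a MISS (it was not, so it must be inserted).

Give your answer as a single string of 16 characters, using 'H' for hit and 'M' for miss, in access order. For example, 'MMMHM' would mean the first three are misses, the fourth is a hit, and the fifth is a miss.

Answer: MHMHMHHMMMMHMHMH

Derivation:
LRU simulation (capacity=3):
  1. access 32: MISS. Cache (LRU->MRU): [32]
  2. access 32: HIT. Cache (LRU->MRU): [32]
  3. access 40: MISS. Cache (LRU->MRU): [32 40]
  4. access 40: HIT. Cache (LRU->MRU): [32 40]
  5. access 93: MISS. Cache (LRU->MRU): [32 40 93]
  6. access 32: HIT. Cache (LRU->MRU): [40 93 32]
  7. access 40: HIT. Cache (LRU->MRU): [93 32 40]
  8. access 99: MISS, evict 93. Cache (LRU->MRU): [32 40 99]
  9. access 1: MISS, evict 32. Cache (LRU->MRU): [40 99 1]
  10. access 93: MISS, evict 40. Cache (LRU->MRU): [99 1 93]
  11. access 40: MISS, evict 99. Cache (LRU->MRU): [1 93 40]
  12. access 40: HIT. Cache (LRU->MRU): [1 93 40]
  13. access 74: MISS, evict 1. Cache (LRU->MRU): [93 40 74]
  14. access 40: HIT. Cache (LRU->MRU): [93 74 40]
  15. access 32: MISS, evict 93. Cache (LRU->MRU): [74 40 32]
  16. access 40: HIT. Cache (LRU->MRU): [74 32 40]
Total: 7 hits, 9 misses, 6 evictions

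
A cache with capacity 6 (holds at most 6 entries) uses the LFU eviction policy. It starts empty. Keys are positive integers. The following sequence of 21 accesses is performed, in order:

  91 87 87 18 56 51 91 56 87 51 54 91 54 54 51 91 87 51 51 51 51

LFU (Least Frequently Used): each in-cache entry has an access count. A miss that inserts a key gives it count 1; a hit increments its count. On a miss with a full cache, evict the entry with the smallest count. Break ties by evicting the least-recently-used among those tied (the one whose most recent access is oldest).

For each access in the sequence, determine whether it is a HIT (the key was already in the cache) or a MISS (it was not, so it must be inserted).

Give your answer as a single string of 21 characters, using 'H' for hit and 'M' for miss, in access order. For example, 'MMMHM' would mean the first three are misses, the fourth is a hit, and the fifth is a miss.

LFU simulation (capacity=6):
  1. access 91: MISS. Cache: [91(c=1)]
  2. access 87: MISS. Cache: [91(c=1) 87(c=1)]
  3. access 87: HIT, count now 2. Cache: [91(c=1) 87(c=2)]
  4. access 18: MISS. Cache: [91(c=1) 18(c=1) 87(c=2)]
  5. access 56: MISS. Cache: [91(c=1) 18(c=1) 56(c=1) 87(c=2)]
  6. access 51: MISS. Cache: [91(c=1) 18(c=1) 56(c=1) 51(c=1) 87(c=2)]
  7. access 91: HIT, count now 2. Cache: [18(c=1) 56(c=1) 51(c=1) 87(c=2) 91(c=2)]
  8. access 56: HIT, count now 2. Cache: [18(c=1) 51(c=1) 87(c=2) 91(c=2) 56(c=2)]
  9. access 87: HIT, count now 3. Cache: [18(c=1) 51(c=1) 91(c=2) 56(c=2) 87(c=3)]
  10. access 51: HIT, count now 2. Cache: [18(c=1) 91(c=2) 56(c=2) 51(c=2) 87(c=3)]
  11. access 54: MISS. Cache: [18(c=1) 54(c=1) 91(c=2) 56(c=2) 51(c=2) 87(c=3)]
  12. access 91: HIT, count now 3. Cache: [18(c=1) 54(c=1) 56(c=2) 51(c=2) 87(c=3) 91(c=3)]
  13. access 54: HIT, count now 2. Cache: [18(c=1) 56(c=2) 51(c=2) 54(c=2) 87(c=3) 91(c=3)]
  14. access 54: HIT, count now 3. Cache: [18(c=1) 56(c=2) 51(c=2) 87(c=3) 91(c=3) 54(c=3)]
  15. access 51: HIT, count now 3. Cache: [18(c=1) 56(c=2) 87(c=3) 91(c=3) 54(c=3) 51(c=3)]
  16. access 91: HIT, count now 4. Cache: [18(c=1) 56(c=2) 87(c=3) 54(c=3) 51(c=3) 91(c=4)]
  17. access 87: HIT, count now 4. Cache: [18(c=1) 56(c=2) 54(c=3) 51(c=3) 91(c=4) 87(c=4)]
  18. access 51: HIT, count now 4. Cache: [18(c=1) 56(c=2) 54(c=3) 91(c=4) 87(c=4) 51(c=4)]
  19. access 51: HIT, count now 5. Cache: [18(c=1) 56(c=2) 54(c=3) 91(c=4) 87(c=4) 51(c=5)]
  20. access 51: HIT, count now 6. Cache: [18(c=1) 56(c=2) 54(c=3) 91(c=4) 87(c=4) 51(c=6)]
  21. access 51: HIT, count now 7. Cache: [18(c=1) 56(c=2) 54(c=3) 91(c=4) 87(c=4) 51(c=7)]
Total: 15 hits, 6 misses, 0 evictions

Answer: MMHMMMHHHHMHHHHHHHHHH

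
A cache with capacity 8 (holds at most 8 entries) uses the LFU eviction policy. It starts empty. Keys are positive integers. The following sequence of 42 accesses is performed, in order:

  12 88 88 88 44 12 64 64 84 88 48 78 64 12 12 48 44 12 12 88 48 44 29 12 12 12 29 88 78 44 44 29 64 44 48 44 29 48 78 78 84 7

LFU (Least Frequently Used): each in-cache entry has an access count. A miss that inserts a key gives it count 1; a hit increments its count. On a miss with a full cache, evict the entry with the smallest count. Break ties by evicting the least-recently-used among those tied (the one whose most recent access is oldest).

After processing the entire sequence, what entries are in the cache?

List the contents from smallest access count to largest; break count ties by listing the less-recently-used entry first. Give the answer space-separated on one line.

Answer: 7 64 29 78 48 88 44 12

Derivation:
LFU simulation (capacity=8):
  1. access 12: MISS. Cache: [12(c=1)]
  2. access 88: MISS. Cache: [12(c=1) 88(c=1)]
  3. access 88: HIT, count now 2. Cache: [12(c=1) 88(c=2)]
  4. access 88: HIT, count now 3. Cache: [12(c=1) 88(c=3)]
  5. access 44: MISS. Cache: [12(c=1) 44(c=1) 88(c=3)]
  6. access 12: HIT, count now 2. Cache: [44(c=1) 12(c=2) 88(c=3)]
  7. access 64: MISS. Cache: [44(c=1) 64(c=1) 12(c=2) 88(c=3)]
  8. access 64: HIT, count now 2. Cache: [44(c=1) 12(c=2) 64(c=2) 88(c=3)]
  9. access 84: MISS. Cache: [44(c=1) 84(c=1) 12(c=2) 64(c=2) 88(c=3)]
  10. access 88: HIT, count now 4. Cache: [44(c=1) 84(c=1) 12(c=2) 64(c=2) 88(c=4)]
  11. access 48: MISS. Cache: [44(c=1) 84(c=1) 48(c=1) 12(c=2) 64(c=2) 88(c=4)]
  12. access 78: MISS. Cache: [44(c=1) 84(c=1) 48(c=1) 78(c=1) 12(c=2) 64(c=2) 88(c=4)]
  13. access 64: HIT, count now 3. Cache: [44(c=1) 84(c=1) 48(c=1) 78(c=1) 12(c=2) 64(c=3) 88(c=4)]
  14. access 12: HIT, count now 3. Cache: [44(c=1) 84(c=1) 48(c=1) 78(c=1) 64(c=3) 12(c=3) 88(c=4)]
  15. access 12: HIT, count now 4. Cache: [44(c=1) 84(c=1) 48(c=1) 78(c=1) 64(c=3) 88(c=4) 12(c=4)]
  16. access 48: HIT, count now 2. Cache: [44(c=1) 84(c=1) 78(c=1) 48(c=2) 64(c=3) 88(c=4) 12(c=4)]
  17. access 44: HIT, count now 2. Cache: [84(c=1) 78(c=1) 48(c=2) 44(c=2) 64(c=3) 88(c=4) 12(c=4)]
  18. access 12: HIT, count now 5. Cache: [84(c=1) 78(c=1) 48(c=2) 44(c=2) 64(c=3) 88(c=4) 12(c=5)]
  19. access 12: HIT, count now 6. Cache: [84(c=1) 78(c=1) 48(c=2) 44(c=2) 64(c=3) 88(c=4) 12(c=6)]
  20. access 88: HIT, count now 5. Cache: [84(c=1) 78(c=1) 48(c=2) 44(c=2) 64(c=3) 88(c=5) 12(c=6)]
  21. access 48: HIT, count now 3. Cache: [84(c=1) 78(c=1) 44(c=2) 64(c=3) 48(c=3) 88(c=5) 12(c=6)]
  22. access 44: HIT, count now 3. Cache: [84(c=1) 78(c=1) 64(c=3) 48(c=3) 44(c=3) 88(c=5) 12(c=6)]
  23. access 29: MISS. Cache: [84(c=1) 78(c=1) 29(c=1) 64(c=3) 48(c=3) 44(c=3) 88(c=5) 12(c=6)]
  24. access 12: HIT, count now 7. Cache: [84(c=1) 78(c=1) 29(c=1) 64(c=3) 48(c=3) 44(c=3) 88(c=5) 12(c=7)]
  25. access 12: HIT, count now 8. Cache: [84(c=1) 78(c=1) 29(c=1) 64(c=3) 48(c=3) 44(c=3) 88(c=5) 12(c=8)]
  26. access 12: HIT, count now 9. Cache: [84(c=1) 78(c=1) 29(c=1) 64(c=3) 48(c=3) 44(c=3) 88(c=5) 12(c=9)]
  27. access 29: HIT, count now 2. Cache: [84(c=1) 78(c=1) 29(c=2) 64(c=3) 48(c=3) 44(c=3) 88(c=5) 12(c=9)]
  28. access 88: HIT, count now 6. Cache: [84(c=1) 78(c=1) 29(c=2) 64(c=3) 48(c=3) 44(c=3) 88(c=6) 12(c=9)]
  29. access 78: HIT, count now 2. Cache: [84(c=1) 29(c=2) 78(c=2) 64(c=3) 48(c=3) 44(c=3) 88(c=6) 12(c=9)]
  30. access 44: HIT, count now 4. Cache: [84(c=1) 29(c=2) 78(c=2) 64(c=3) 48(c=3) 44(c=4) 88(c=6) 12(c=9)]
  31. access 44: HIT, count now 5. Cache: [84(c=1) 29(c=2) 78(c=2) 64(c=3) 48(c=3) 44(c=5) 88(c=6) 12(c=9)]
  32. access 29: HIT, count now 3. Cache: [84(c=1) 78(c=2) 64(c=3) 48(c=3) 29(c=3) 44(c=5) 88(c=6) 12(c=9)]
  33. access 64: HIT, count now 4. Cache: [84(c=1) 78(c=2) 48(c=3) 29(c=3) 64(c=4) 44(c=5) 88(c=6) 12(c=9)]
  34. access 44: HIT, count now 6. Cache: [84(c=1) 78(c=2) 48(c=3) 29(c=3) 64(c=4) 88(c=6) 44(c=6) 12(c=9)]
  35. access 48: HIT, count now 4. Cache: [84(c=1) 78(c=2) 29(c=3) 64(c=4) 48(c=4) 88(c=6) 44(c=6) 12(c=9)]
  36. access 44: HIT, count now 7. Cache: [84(c=1) 78(c=2) 29(c=3) 64(c=4) 48(c=4) 88(c=6) 44(c=7) 12(c=9)]
  37. access 29: HIT, count now 4. Cache: [84(c=1) 78(c=2) 64(c=4) 48(c=4) 29(c=4) 88(c=6) 44(c=7) 12(c=9)]
  38. access 48: HIT, count now 5. Cache: [84(c=1) 78(c=2) 64(c=4) 29(c=4) 48(c=5) 88(c=6) 44(c=7) 12(c=9)]
  39. access 78: HIT, count now 3. Cache: [84(c=1) 78(c=3) 64(c=4) 29(c=4) 48(c=5) 88(c=6) 44(c=7) 12(c=9)]
  40. access 78: HIT, count now 4. Cache: [84(c=1) 64(c=4) 29(c=4) 78(c=4) 48(c=5) 88(c=6) 44(c=7) 12(c=9)]
  41. access 84: HIT, count now 2. Cache: [84(c=2) 64(c=4) 29(c=4) 78(c=4) 48(c=5) 88(c=6) 44(c=7) 12(c=9)]
  42. access 7: MISS, evict 84(c=2). Cache: [7(c=1) 64(c=4) 29(c=4) 78(c=4) 48(c=5) 88(c=6) 44(c=7) 12(c=9)]
Total: 33 hits, 9 misses, 1 evictions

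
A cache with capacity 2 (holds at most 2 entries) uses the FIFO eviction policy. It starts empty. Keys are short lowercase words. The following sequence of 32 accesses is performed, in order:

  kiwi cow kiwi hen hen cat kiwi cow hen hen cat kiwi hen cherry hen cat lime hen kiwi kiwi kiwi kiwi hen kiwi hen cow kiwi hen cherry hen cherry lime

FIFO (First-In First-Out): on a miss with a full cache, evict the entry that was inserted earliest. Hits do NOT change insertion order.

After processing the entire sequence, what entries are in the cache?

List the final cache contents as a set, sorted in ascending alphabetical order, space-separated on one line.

FIFO simulation (capacity=2):
  1. access kiwi: MISS. Cache (old->new): [kiwi]
  2. access cow: MISS. Cache (old->new): [kiwi cow]
  3. access kiwi: HIT. Cache (old->new): [kiwi cow]
  4. access hen: MISS, evict kiwi. Cache (old->new): [cow hen]
  5. access hen: HIT. Cache (old->new): [cow hen]
  6. access cat: MISS, evict cow. Cache (old->new): [hen cat]
  7. access kiwi: MISS, evict hen. Cache (old->new): [cat kiwi]
  8. access cow: MISS, evict cat. Cache (old->new): [kiwi cow]
  9. access hen: MISS, evict kiwi. Cache (old->new): [cow hen]
  10. access hen: HIT. Cache (old->new): [cow hen]
  11. access cat: MISS, evict cow. Cache (old->new): [hen cat]
  12. access kiwi: MISS, evict hen. Cache (old->new): [cat kiwi]
  13. access hen: MISS, evict cat. Cache (old->new): [kiwi hen]
  14. access cherry: MISS, evict kiwi. Cache (old->new): [hen cherry]
  15. access hen: HIT. Cache (old->new): [hen cherry]
  16. access cat: MISS, evict hen. Cache (old->new): [cherry cat]
  17. access lime: MISS, evict cherry. Cache (old->new): [cat lime]
  18. access hen: MISS, evict cat. Cache (old->new): [lime hen]
  19. access kiwi: MISS, evict lime. Cache (old->new): [hen kiwi]
  20. access kiwi: HIT. Cache (old->new): [hen kiwi]
  21. access kiwi: HIT. Cache (old->new): [hen kiwi]
  22. access kiwi: HIT. Cache (old->new): [hen kiwi]
  23. access hen: HIT. Cache (old->new): [hen kiwi]
  24. access kiwi: HIT. Cache (old->new): [hen kiwi]
  25. access hen: HIT. Cache (old->new): [hen kiwi]
  26. access cow: MISS, evict hen. Cache (old->new): [kiwi cow]
  27. access kiwi: HIT. Cache (old->new): [kiwi cow]
  28. access hen: MISS, evict kiwi. Cache (old->new): [cow hen]
  29. access cherry: MISS, evict cow. Cache (old->new): [hen cherry]
  30. access hen: HIT. Cache (old->new): [hen cherry]
  31. access cherry: HIT. Cache (old->new): [hen cherry]
  32. access lime: MISS, evict hen. Cache (old->new): [cherry lime]
Total: 13 hits, 19 misses, 17 evictions

Answer: cherry lime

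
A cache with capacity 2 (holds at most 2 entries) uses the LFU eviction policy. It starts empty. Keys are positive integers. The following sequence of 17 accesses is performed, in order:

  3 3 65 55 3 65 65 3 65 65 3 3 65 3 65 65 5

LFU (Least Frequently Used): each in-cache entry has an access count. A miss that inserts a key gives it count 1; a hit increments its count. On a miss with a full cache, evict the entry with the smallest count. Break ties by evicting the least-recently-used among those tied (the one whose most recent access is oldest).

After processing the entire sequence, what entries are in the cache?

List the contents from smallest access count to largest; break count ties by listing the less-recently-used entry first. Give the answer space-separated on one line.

Answer: 5 65

Derivation:
LFU simulation (capacity=2):
  1. access 3: MISS. Cache: [3(c=1)]
  2. access 3: HIT, count now 2. Cache: [3(c=2)]
  3. access 65: MISS. Cache: [65(c=1) 3(c=2)]
  4. access 55: MISS, evict 65(c=1). Cache: [55(c=1) 3(c=2)]
  5. access 3: HIT, count now 3. Cache: [55(c=1) 3(c=3)]
  6. access 65: MISS, evict 55(c=1). Cache: [65(c=1) 3(c=3)]
  7. access 65: HIT, count now 2. Cache: [65(c=2) 3(c=3)]
  8. access 3: HIT, count now 4. Cache: [65(c=2) 3(c=4)]
  9. access 65: HIT, count now 3. Cache: [65(c=3) 3(c=4)]
  10. access 65: HIT, count now 4. Cache: [3(c=4) 65(c=4)]
  11. access 3: HIT, count now 5. Cache: [65(c=4) 3(c=5)]
  12. access 3: HIT, count now 6. Cache: [65(c=4) 3(c=6)]
  13. access 65: HIT, count now 5. Cache: [65(c=5) 3(c=6)]
  14. access 3: HIT, count now 7. Cache: [65(c=5) 3(c=7)]
  15. access 65: HIT, count now 6. Cache: [65(c=6) 3(c=7)]
  16. access 65: HIT, count now 7. Cache: [3(c=7) 65(c=7)]
  17. access 5: MISS, evict 3(c=7). Cache: [5(c=1) 65(c=7)]
Total: 12 hits, 5 misses, 3 evictions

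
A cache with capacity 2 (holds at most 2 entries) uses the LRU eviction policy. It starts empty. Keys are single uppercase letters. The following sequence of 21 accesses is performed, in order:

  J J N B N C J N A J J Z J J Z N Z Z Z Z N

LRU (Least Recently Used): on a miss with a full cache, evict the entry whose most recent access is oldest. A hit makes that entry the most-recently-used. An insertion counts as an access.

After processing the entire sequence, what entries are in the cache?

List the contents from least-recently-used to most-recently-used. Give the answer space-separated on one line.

LRU simulation (capacity=2):
  1. access J: MISS. Cache (LRU->MRU): [J]
  2. access J: HIT. Cache (LRU->MRU): [J]
  3. access N: MISS. Cache (LRU->MRU): [J N]
  4. access B: MISS, evict J. Cache (LRU->MRU): [N B]
  5. access N: HIT. Cache (LRU->MRU): [B N]
  6. access C: MISS, evict B. Cache (LRU->MRU): [N C]
  7. access J: MISS, evict N. Cache (LRU->MRU): [C J]
  8. access N: MISS, evict C. Cache (LRU->MRU): [J N]
  9. access A: MISS, evict J. Cache (LRU->MRU): [N A]
  10. access J: MISS, evict N. Cache (LRU->MRU): [A J]
  11. access J: HIT. Cache (LRU->MRU): [A J]
  12. access Z: MISS, evict A. Cache (LRU->MRU): [J Z]
  13. access J: HIT. Cache (LRU->MRU): [Z J]
  14. access J: HIT. Cache (LRU->MRU): [Z J]
  15. access Z: HIT. Cache (LRU->MRU): [J Z]
  16. access N: MISS, evict J. Cache (LRU->MRU): [Z N]
  17. access Z: HIT. Cache (LRU->MRU): [N Z]
  18. access Z: HIT. Cache (LRU->MRU): [N Z]
  19. access Z: HIT. Cache (LRU->MRU): [N Z]
  20. access Z: HIT. Cache (LRU->MRU): [N Z]
  21. access N: HIT. Cache (LRU->MRU): [Z N]
Total: 11 hits, 10 misses, 8 evictions

Answer: Z N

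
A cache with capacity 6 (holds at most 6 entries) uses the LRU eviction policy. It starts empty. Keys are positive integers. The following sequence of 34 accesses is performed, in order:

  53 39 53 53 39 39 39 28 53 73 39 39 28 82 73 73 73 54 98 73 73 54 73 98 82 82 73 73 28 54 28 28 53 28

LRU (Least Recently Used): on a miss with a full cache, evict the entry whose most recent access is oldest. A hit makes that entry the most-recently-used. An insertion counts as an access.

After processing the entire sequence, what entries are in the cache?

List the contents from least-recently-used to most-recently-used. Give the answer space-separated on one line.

Answer: 98 82 73 54 53 28

Derivation:
LRU simulation (capacity=6):
  1. access 53: MISS. Cache (LRU->MRU): [53]
  2. access 39: MISS. Cache (LRU->MRU): [53 39]
  3. access 53: HIT. Cache (LRU->MRU): [39 53]
  4. access 53: HIT. Cache (LRU->MRU): [39 53]
  5. access 39: HIT. Cache (LRU->MRU): [53 39]
  6. access 39: HIT. Cache (LRU->MRU): [53 39]
  7. access 39: HIT. Cache (LRU->MRU): [53 39]
  8. access 28: MISS. Cache (LRU->MRU): [53 39 28]
  9. access 53: HIT. Cache (LRU->MRU): [39 28 53]
  10. access 73: MISS. Cache (LRU->MRU): [39 28 53 73]
  11. access 39: HIT. Cache (LRU->MRU): [28 53 73 39]
  12. access 39: HIT. Cache (LRU->MRU): [28 53 73 39]
  13. access 28: HIT. Cache (LRU->MRU): [53 73 39 28]
  14. access 82: MISS. Cache (LRU->MRU): [53 73 39 28 82]
  15. access 73: HIT. Cache (LRU->MRU): [53 39 28 82 73]
  16. access 73: HIT. Cache (LRU->MRU): [53 39 28 82 73]
  17. access 73: HIT. Cache (LRU->MRU): [53 39 28 82 73]
  18. access 54: MISS. Cache (LRU->MRU): [53 39 28 82 73 54]
  19. access 98: MISS, evict 53. Cache (LRU->MRU): [39 28 82 73 54 98]
  20. access 73: HIT. Cache (LRU->MRU): [39 28 82 54 98 73]
  21. access 73: HIT. Cache (LRU->MRU): [39 28 82 54 98 73]
  22. access 54: HIT. Cache (LRU->MRU): [39 28 82 98 73 54]
  23. access 73: HIT. Cache (LRU->MRU): [39 28 82 98 54 73]
  24. access 98: HIT. Cache (LRU->MRU): [39 28 82 54 73 98]
  25. access 82: HIT. Cache (LRU->MRU): [39 28 54 73 98 82]
  26. access 82: HIT. Cache (LRU->MRU): [39 28 54 73 98 82]
  27. access 73: HIT. Cache (LRU->MRU): [39 28 54 98 82 73]
  28. access 73: HIT. Cache (LRU->MRU): [39 28 54 98 82 73]
  29. access 28: HIT. Cache (LRU->MRU): [39 54 98 82 73 28]
  30. access 54: HIT. Cache (LRU->MRU): [39 98 82 73 28 54]
  31. access 28: HIT. Cache (LRU->MRU): [39 98 82 73 54 28]
  32. access 28: HIT. Cache (LRU->MRU): [39 98 82 73 54 28]
  33. access 53: MISS, evict 39. Cache (LRU->MRU): [98 82 73 54 28 53]
  34. access 28: HIT. Cache (LRU->MRU): [98 82 73 54 53 28]
Total: 26 hits, 8 misses, 2 evictions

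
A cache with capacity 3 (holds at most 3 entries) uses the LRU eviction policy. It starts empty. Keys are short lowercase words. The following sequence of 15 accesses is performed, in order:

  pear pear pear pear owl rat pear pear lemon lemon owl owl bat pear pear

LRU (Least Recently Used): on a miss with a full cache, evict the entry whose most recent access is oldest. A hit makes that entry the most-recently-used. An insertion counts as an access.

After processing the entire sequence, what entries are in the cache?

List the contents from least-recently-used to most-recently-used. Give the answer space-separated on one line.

Answer: owl bat pear

Derivation:
LRU simulation (capacity=3):
  1. access pear: MISS. Cache (LRU->MRU): [pear]
  2. access pear: HIT. Cache (LRU->MRU): [pear]
  3. access pear: HIT. Cache (LRU->MRU): [pear]
  4. access pear: HIT. Cache (LRU->MRU): [pear]
  5. access owl: MISS. Cache (LRU->MRU): [pear owl]
  6. access rat: MISS. Cache (LRU->MRU): [pear owl rat]
  7. access pear: HIT. Cache (LRU->MRU): [owl rat pear]
  8. access pear: HIT. Cache (LRU->MRU): [owl rat pear]
  9. access lemon: MISS, evict owl. Cache (LRU->MRU): [rat pear lemon]
  10. access lemon: HIT. Cache (LRU->MRU): [rat pear lemon]
  11. access owl: MISS, evict rat. Cache (LRU->MRU): [pear lemon owl]
  12. access owl: HIT. Cache (LRU->MRU): [pear lemon owl]
  13. access bat: MISS, evict pear. Cache (LRU->MRU): [lemon owl bat]
  14. access pear: MISS, evict lemon. Cache (LRU->MRU): [owl bat pear]
  15. access pear: HIT. Cache (LRU->MRU): [owl bat pear]
Total: 8 hits, 7 misses, 4 evictions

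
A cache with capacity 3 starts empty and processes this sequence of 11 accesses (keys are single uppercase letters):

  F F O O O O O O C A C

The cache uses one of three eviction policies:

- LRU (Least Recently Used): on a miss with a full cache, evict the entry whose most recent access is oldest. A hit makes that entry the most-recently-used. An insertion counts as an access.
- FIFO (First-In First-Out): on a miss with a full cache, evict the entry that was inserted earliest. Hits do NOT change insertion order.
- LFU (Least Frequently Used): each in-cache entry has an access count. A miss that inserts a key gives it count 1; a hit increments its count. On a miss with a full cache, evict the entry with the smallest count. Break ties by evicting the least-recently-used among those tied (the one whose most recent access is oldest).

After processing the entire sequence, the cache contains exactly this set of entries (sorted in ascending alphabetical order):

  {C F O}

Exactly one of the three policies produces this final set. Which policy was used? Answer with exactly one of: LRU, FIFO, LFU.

Answer: LFU

Derivation:
Simulating under each policy and comparing final sets:
  LRU: final set = {A C O} -> differs
  FIFO: final set = {A C O} -> differs
  LFU: final set = {C F O} -> MATCHES target
Only LFU produces the target set.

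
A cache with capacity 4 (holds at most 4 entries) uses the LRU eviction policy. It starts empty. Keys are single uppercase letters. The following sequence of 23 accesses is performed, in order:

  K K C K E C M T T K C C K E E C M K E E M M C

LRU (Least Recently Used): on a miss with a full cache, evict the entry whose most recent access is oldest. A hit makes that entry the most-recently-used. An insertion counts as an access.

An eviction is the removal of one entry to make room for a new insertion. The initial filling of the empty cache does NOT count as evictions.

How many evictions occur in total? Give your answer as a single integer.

Answer: 4

Derivation:
LRU simulation (capacity=4):
  1. access K: MISS. Cache (LRU->MRU): [K]
  2. access K: HIT. Cache (LRU->MRU): [K]
  3. access C: MISS. Cache (LRU->MRU): [K C]
  4. access K: HIT. Cache (LRU->MRU): [C K]
  5. access E: MISS. Cache (LRU->MRU): [C K E]
  6. access C: HIT. Cache (LRU->MRU): [K E C]
  7. access M: MISS. Cache (LRU->MRU): [K E C M]
  8. access T: MISS, evict K. Cache (LRU->MRU): [E C M T]
  9. access T: HIT. Cache (LRU->MRU): [E C M T]
  10. access K: MISS, evict E. Cache (LRU->MRU): [C M T K]
  11. access C: HIT. Cache (LRU->MRU): [M T K C]
  12. access C: HIT. Cache (LRU->MRU): [M T K C]
  13. access K: HIT. Cache (LRU->MRU): [M T C K]
  14. access E: MISS, evict M. Cache (LRU->MRU): [T C K E]
  15. access E: HIT. Cache (LRU->MRU): [T C K E]
  16. access C: HIT. Cache (LRU->MRU): [T K E C]
  17. access M: MISS, evict T. Cache (LRU->MRU): [K E C M]
  18. access K: HIT. Cache (LRU->MRU): [E C M K]
  19. access E: HIT. Cache (LRU->MRU): [C M K E]
  20. access E: HIT. Cache (LRU->MRU): [C M K E]
  21. access M: HIT. Cache (LRU->MRU): [C K E M]
  22. access M: HIT. Cache (LRU->MRU): [C K E M]
  23. access C: HIT. Cache (LRU->MRU): [K E M C]
Total: 15 hits, 8 misses, 4 evictions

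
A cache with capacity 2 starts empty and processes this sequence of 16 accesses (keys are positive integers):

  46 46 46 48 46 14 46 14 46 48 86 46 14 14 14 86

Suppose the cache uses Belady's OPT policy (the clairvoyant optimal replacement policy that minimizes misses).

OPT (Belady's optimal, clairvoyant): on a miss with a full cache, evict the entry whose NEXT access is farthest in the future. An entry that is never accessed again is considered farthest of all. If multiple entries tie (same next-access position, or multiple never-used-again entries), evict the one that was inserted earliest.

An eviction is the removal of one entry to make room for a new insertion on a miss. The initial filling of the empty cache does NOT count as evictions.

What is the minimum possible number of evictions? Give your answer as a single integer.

Answer: 4

Derivation:
OPT (Belady) simulation (capacity=2):
  1. access 46: MISS. Cache: [46]
  2. access 46: HIT. Next use of 46: step 3. Cache: [46]
  3. access 46: HIT. Next use of 46: step 5. Cache: [46]
  4. access 48: MISS. Cache: [46 48]
  5. access 46: HIT. Next use of 46: step 7. Cache: [46 48]
  6. access 14: MISS, evict 48 (next use: step 10). Cache: [46 14]
  7. access 46: HIT. Next use of 46: step 9. Cache: [46 14]
  8. access 14: HIT. Next use of 14: step 13. Cache: [46 14]
  9. access 46: HIT. Next use of 46: step 12. Cache: [46 14]
  10. access 48: MISS, evict 14 (next use: step 13). Cache: [46 48]
  11. access 86: MISS, evict 48 (next use: never). Cache: [46 86]
  12. access 46: HIT. Next use of 46: never. Cache: [46 86]
  13. access 14: MISS, evict 46 (next use: never). Cache: [86 14]
  14. access 14: HIT. Next use of 14: step 15. Cache: [86 14]
  15. access 14: HIT. Next use of 14: never. Cache: [86 14]
  16. access 86: HIT. Next use of 86: never. Cache: [86 14]
Total: 10 hits, 6 misses, 4 evictions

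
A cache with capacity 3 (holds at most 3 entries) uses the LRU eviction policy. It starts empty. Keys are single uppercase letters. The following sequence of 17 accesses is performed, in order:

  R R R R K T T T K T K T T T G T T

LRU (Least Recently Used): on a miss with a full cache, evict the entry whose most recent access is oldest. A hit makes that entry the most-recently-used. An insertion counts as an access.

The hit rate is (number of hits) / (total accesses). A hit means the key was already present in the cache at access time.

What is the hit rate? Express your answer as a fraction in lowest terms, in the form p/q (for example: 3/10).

LRU simulation (capacity=3):
  1. access R: MISS. Cache (LRU->MRU): [R]
  2. access R: HIT. Cache (LRU->MRU): [R]
  3. access R: HIT. Cache (LRU->MRU): [R]
  4. access R: HIT. Cache (LRU->MRU): [R]
  5. access K: MISS. Cache (LRU->MRU): [R K]
  6. access T: MISS. Cache (LRU->MRU): [R K T]
  7. access T: HIT. Cache (LRU->MRU): [R K T]
  8. access T: HIT. Cache (LRU->MRU): [R K T]
  9. access K: HIT. Cache (LRU->MRU): [R T K]
  10. access T: HIT. Cache (LRU->MRU): [R K T]
  11. access K: HIT. Cache (LRU->MRU): [R T K]
  12. access T: HIT. Cache (LRU->MRU): [R K T]
  13. access T: HIT. Cache (LRU->MRU): [R K T]
  14. access T: HIT. Cache (LRU->MRU): [R K T]
  15. access G: MISS, evict R. Cache (LRU->MRU): [K T G]
  16. access T: HIT. Cache (LRU->MRU): [K G T]
  17. access T: HIT. Cache (LRU->MRU): [K G T]
Total: 13 hits, 4 misses, 1 evictions

Hit rate = 13/17

Answer: 13/17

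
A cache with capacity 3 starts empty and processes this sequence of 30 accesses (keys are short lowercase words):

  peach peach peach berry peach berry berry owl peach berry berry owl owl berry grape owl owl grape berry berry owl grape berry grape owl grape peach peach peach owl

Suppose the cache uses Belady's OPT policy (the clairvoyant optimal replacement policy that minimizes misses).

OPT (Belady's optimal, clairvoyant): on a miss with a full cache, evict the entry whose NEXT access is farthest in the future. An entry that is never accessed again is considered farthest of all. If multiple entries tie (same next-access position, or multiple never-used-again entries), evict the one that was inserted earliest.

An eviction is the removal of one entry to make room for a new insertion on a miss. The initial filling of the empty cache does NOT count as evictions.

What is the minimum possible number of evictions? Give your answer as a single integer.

OPT (Belady) simulation (capacity=3):
  1. access peach: MISS. Cache: [peach]
  2. access peach: HIT. Next use of peach: step 3. Cache: [peach]
  3. access peach: HIT. Next use of peach: step 5. Cache: [peach]
  4. access berry: MISS. Cache: [peach berry]
  5. access peach: HIT. Next use of peach: step 9. Cache: [peach berry]
  6. access berry: HIT. Next use of berry: step 7. Cache: [peach berry]
  7. access berry: HIT. Next use of berry: step 10. Cache: [peach berry]
  8. access owl: MISS. Cache: [peach berry owl]
  9. access peach: HIT. Next use of peach: step 27. Cache: [peach berry owl]
  10. access berry: HIT. Next use of berry: step 11. Cache: [peach berry owl]
  11. access berry: HIT. Next use of berry: step 14. Cache: [peach berry owl]
  12. access owl: HIT. Next use of owl: step 13. Cache: [peach berry owl]
  13. access owl: HIT. Next use of owl: step 16. Cache: [peach berry owl]
  14. access berry: HIT. Next use of berry: step 19. Cache: [peach berry owl]
  15. access grape: MISS, evict peach (next use: step 27). Cache: [berry owl grape]
  16. access owl: HIT. Next use of owl: step 17. Cache: [berry owl grape]
  17. access owl: HIT. Next use of owl: step 21. Cache: [berry owl grape]
  18. access grape: HIT. Next use of grape: step 22. Cache: [berry owl grape]
  19. access berry: HIT. Next use of berry: step 20. Cache: [berry owl grape]
  20. access berry: HIT. Next use of berry: step 23. Cache: [berry owl grape]
  21. access owl: HIT. Next use of owl: step 25. Cache: [berry owl grape]
  22. access grape: HIT. Next use of grape: step 24. Cache: [berry owl grape]
  23. access berry: HIT. Next use of berry: never. Cache: [berry owl grape]
  24. access grape: HIT. Next use of grape: step 26. Cache: [berry owl grape]
  25. access owl: HIT. Next use of owl: step 30. Cache: [berry owl grape]
  26. access grape: HIT. Next use of grape: never. Cache: [berry owl grape]
  27. access peach: MISS, evict berry (next use: never). Cache: [owl grape peach]
  28. access peach: HIT. Next use of peach: step 29. Cache: [owl grape peach]
  29. access peach: HIT. Next use of peach: never. Cache: [owl grape peach]
  30. access owl: HIT. Next use of owl: never. Cache: [owl grape peach]
Total: 25 hits, 5 misses, 2 evictions

Answer: 2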